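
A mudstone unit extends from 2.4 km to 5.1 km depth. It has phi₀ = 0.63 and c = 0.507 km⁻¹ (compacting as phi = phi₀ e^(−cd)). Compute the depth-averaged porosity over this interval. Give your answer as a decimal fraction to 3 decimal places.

⟨phi⟩ = (1/(d₂−d₁)) ∫ phi₀ e^(−cd) dd = phi₀·(e^(−c·d₁) − e^(−c·d₂)) / (c·(d₂−d₁))
e^(−0.507×2.4) = 0.2962; e^(−0.507×5.1) = 0.0753
⟨phi⟩ = 0.63 × (0.2962 − 0.0753) / (0.507 × 2.7) = 0.63 × 0.1613 = 0.1016

0.102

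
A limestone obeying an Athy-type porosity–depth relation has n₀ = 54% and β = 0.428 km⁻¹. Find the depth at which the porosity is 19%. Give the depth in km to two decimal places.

Invert Athy's law: Z = ln(n₀/n) / β
Z = ln(0.54/0.19) / 0.428 = ln(2.842) / 0.428 = 1.0445 / 0.428 = 2.441 km

2.44 km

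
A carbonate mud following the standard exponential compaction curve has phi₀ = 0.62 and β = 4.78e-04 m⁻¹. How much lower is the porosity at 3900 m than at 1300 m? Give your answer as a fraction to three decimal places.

0.237

Working in km (1 km = 1000 m; β in km⁻¹ = β in m⁻¹ × 1000):
phi(1.3) = 0.62·e^(−0.478×1.3) = 0.3331
phi(3.9) = 0.62·e^(−0.478×3.9) = 0.0961
Δphi = 0.3331 − 0.0961 = 0.2369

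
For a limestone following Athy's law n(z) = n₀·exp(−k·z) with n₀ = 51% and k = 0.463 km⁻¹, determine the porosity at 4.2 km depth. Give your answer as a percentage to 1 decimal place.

n = n₀·exp(−k·z) = 0.51 × exp(−0.463 × 4.2) = 0.51 × exp(−1.945)
  = 0.51 × 0.1430 = 0.0730

7.3%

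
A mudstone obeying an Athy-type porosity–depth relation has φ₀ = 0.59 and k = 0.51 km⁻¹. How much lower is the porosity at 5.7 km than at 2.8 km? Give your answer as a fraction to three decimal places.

0.109

φ(2.8) = 0.59·e^(−0.51×2.8) = 0.1415
φ(5.7) = 0.59·e^(−0.51×5.7) = 0.0322
Δφ = 0.1415 − 0.0322 = 0.1092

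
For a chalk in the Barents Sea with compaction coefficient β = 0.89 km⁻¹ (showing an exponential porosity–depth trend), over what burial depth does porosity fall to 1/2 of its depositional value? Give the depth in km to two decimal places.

φ/φ₀ = 1/2 ⇒ exp(−β·z) = 1/2 ⇒ z = ln(2) / β
z = 0.6931 / 0.89 = 0.779 km

0.78 km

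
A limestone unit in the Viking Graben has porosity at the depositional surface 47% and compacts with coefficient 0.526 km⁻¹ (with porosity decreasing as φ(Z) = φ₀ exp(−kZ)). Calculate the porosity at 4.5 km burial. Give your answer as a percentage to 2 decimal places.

φ = φ₀·exp(−k·Z) = 0.47 × exp(−0.526 × 4.5) = 0.47 × exp(−2.367)
  = 0.47 × 0.0938 = 0.0441

4.41%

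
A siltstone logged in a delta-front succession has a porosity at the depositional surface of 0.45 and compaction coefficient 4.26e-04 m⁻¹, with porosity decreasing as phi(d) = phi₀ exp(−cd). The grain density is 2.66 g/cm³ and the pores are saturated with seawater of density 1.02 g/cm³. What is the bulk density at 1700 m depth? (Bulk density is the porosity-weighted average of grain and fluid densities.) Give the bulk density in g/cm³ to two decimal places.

2.30 g/cm³

Working in km (1 km = 1000 m; c in km⁻¹ = c in m⁻¹ × 1000):
Porosity at depth: phi = 0.45·exp(−0.426×1.7) = 0.45×0.4847 = 0.2181
Bulk density: ρ_b = (1−phi)ρ_g + phi·ρ_f = 0.7819×2.66 + 0.2181×1.02
       = 2.080 + 0.222 = 2.302 g/cm³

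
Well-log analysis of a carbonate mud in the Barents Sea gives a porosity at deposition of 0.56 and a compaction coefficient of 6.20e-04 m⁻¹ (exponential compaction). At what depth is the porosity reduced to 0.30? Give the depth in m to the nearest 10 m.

Working in km (1 km = 1000 m; c in km⁻¹ = c in m⁻¹ × 1000):
Invert Athy's law: z = ln(φ₀/φ) / c
z = ln(0.56/0.3) / 0.62 = ln(1.867) / 0.62 = 0.6242 / 0.62 = 1.007 km

1010 m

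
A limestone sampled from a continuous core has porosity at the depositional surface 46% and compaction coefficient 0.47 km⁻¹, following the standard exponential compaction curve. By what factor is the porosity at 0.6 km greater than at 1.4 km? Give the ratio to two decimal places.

1.46

phi(Z₁)/phi(Z₂) = e^(−k·Z₁)/e^(−k·Z₂) = e^{k(Z₂−Z₁)}
= exp(0.47 × 0.8) = exp(0.376) = 1.4564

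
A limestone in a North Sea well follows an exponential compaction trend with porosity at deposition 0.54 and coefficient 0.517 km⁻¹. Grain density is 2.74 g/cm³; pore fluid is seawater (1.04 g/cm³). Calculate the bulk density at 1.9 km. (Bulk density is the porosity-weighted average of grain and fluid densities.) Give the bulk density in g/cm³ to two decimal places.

2.40 g/cm³

Porosity at depth: phi = 0.54·exp(−0.517×1.9) = 0.54×0.3744 = 0.2022
Bulk density: ρ_b = (1−phi)ρ_g + phi·ρ_f = 0.7978×2.74 + 0.2022×1.04
       = 2.186 + 0.210 = 2.396 g/cm³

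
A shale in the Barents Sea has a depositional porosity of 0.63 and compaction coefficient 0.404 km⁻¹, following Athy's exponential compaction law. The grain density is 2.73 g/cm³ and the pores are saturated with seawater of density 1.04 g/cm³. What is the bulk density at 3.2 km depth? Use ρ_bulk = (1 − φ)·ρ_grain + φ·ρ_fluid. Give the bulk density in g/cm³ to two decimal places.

2.44 g/cm³

Porosity at depth: n = 0.63·exp(−0.404×3.2) = 0.63×0.2745 = 0.1729
Bulk density: ρ_b = (1−n)ρ_g + n·ρ_f = 0.8271×2.73 + 0.1729×1.04
       = 2.258 + 0.180 = 2.438 g/cm³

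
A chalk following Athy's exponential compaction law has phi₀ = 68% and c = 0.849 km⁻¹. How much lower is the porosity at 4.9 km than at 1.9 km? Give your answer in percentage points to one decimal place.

phi(1.9) = 0.68·e^(−0.849×1.9) = 0.1355
phi(4.9) = 0.68·e^(−0.849×4.9) = 0.0106
Δphi = 0.1355 − 0.0106 = 0.1249

12.5 percentage points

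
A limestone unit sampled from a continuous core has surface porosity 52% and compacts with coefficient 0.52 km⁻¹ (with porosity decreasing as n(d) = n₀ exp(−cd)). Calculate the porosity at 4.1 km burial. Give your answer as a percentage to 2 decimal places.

6.17%

n = n₀·exp(−c·d) = 0.52 × exp(−0.52 × 4.1) = 0.52 × exp(−2.132)
  = 0.52 × 0.1186 = 0.0617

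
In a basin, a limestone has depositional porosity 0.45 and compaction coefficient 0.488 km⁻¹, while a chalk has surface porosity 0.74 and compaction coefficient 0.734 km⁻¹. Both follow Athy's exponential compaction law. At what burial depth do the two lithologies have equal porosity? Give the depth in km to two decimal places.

Set phi₀ₐ e^(−βₐZ) = phi₀ᵦ e^(−βᵦZ) ⇒ ln(phi₀ₐ/phi₀ᵦ) = (βₐ − βᵦ)·Z
Z = ln(0.45/0.74) / (0.488 − 0.734) = -0.4974 / -0.246 = 2.022 km

2.02 km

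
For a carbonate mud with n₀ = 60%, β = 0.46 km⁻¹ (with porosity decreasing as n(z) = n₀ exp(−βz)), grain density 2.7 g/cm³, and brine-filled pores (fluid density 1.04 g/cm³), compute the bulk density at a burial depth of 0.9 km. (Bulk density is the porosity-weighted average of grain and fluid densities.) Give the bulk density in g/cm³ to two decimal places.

2.04 g/cm³

Porosity at depth: n = 0.6·exp(−0.46×0.9) = 0.6×0.6610 = 0.3966
Bulk density: ρ_b = (1−n)ρ_g + n·ρ_f = 0.6034×2.7 + 0.3966×1.04
       = 1.629 + 0.412 = 2.042 g/cm³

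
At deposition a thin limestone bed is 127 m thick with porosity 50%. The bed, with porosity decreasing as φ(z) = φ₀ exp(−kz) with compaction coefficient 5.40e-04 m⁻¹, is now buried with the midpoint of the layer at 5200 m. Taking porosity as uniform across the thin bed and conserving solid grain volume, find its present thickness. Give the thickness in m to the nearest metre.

65 m

Working in km (1 km = 1000 m; k in km⁻¹ = k in m⁻¹ × 1000):
Porosity at 5.2 km: φ = 0.5·exp(−0.54×5.2) = 0.0302
Solid-volume conservation: h(1−φ) = h₀(1−φ₀) ⇒ h = h₀·(1−φ₀)/(1−φ)
h = 0.127 × (1 − 0.5)/(1 − 0.0302) = 0.127 × 0.5156 = 0.0655 km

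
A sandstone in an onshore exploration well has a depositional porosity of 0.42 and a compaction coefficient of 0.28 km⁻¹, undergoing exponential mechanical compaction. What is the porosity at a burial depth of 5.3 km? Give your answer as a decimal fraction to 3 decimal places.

0.095

n = n₀·exp(−β·d) = 0.42 × exp(−0.28 × 5.3) = 0.42 × exp(−1.484)
  = 0.42 × 0.2267 = 0.0952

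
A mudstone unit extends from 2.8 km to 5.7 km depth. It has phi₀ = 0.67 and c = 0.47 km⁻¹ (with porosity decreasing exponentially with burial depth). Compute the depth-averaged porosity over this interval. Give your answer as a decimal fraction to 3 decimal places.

⟨phi⟩ = (1/(z₂−z₁)) ∫ phi₀ e^(−cz) dz = phi₀·(e^(−c·z₁) − e^(−c·z₂)) / (c·(z₂−z₁))
e^(−0.47×2.8) = 0.2682; e^(−0.47×5.7) = 0.0686
⟨phi⟩ = 0.67 × (0.2682 − 0.0686) / (0.47 × 2.9) = 0.67 × 0.1464 = 0.0981

0.098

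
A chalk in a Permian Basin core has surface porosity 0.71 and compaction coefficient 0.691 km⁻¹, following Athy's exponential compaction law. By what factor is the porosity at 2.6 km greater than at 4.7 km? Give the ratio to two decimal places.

phi(z₁)/phi(z₂) = e^(−β·z₁)/e^(−β·z₂) = e^{β(z₂−z₁)}
= exp(0.691 × 2.1) = exp(1.451) = 4.2678

4.27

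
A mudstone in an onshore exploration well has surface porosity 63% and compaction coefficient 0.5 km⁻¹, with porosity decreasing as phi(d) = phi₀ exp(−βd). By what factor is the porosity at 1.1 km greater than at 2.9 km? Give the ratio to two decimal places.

phi(d₁)/phi(d₂) = e^(−β·d₁)/e^(−β·d₂) = e^{β(d₂−d₁)}
= exp(0.5 × 1.8) = exp(0.9) = 2.4596

2.46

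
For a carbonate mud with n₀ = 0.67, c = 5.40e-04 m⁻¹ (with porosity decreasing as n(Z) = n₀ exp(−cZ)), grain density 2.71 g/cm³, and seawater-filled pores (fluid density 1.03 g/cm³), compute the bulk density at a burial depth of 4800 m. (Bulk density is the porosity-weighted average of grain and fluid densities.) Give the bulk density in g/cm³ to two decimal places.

2.63 g/cm³

Working in km (1 km = 1000 m; c in km⁻¹ = c in m⁻¹ × 1000):
Porosity at depth: n = 0.67·exp(−0.54×4.8) = 0.67×0.0749 = 0.0502
Bulk density: ρ_b = (1−n)ρ_g + n·ρ_f = 0.9498×2.71 + 0.0502×1.03
       = 2.574 + 0.052 = 2.626 g/cm³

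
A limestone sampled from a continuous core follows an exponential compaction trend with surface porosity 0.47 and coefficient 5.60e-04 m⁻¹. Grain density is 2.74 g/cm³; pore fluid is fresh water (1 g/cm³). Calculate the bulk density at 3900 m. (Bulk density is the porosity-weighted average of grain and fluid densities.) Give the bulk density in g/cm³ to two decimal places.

2.65 g/cm³

Working in km (1 km = 1000 m; β in km⁻¹ = β in m⁻¹ × 1000):
Porosity at depth: phi = 0.47·exp(−0.56×3.9) = 0.47×0.1126 = 0.0529
Bulk density: ρ_b = (1−phi)ρ_g + phi·ρ_f = 0.9471×2.74 + 0.0529×1
       = 2.595 + 0.053 = 2.648 g/cm³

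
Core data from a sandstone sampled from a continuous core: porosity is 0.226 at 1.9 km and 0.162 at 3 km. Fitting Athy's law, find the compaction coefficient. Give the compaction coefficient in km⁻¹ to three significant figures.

Athy: n(d) = n₀ e^(−kd) ⇒ n₁/n₂ = e^{k(d₂−d₁)} ⇒ k = ln(n₁/n₂)/(d₂−d₁)
k = ln(0.226/0.162) / (3 − 1.9) = ln(1.395) / 1.1 = 0.3329 / 1.1 = 0.3027 km⁻¹

0.303 km⁻¹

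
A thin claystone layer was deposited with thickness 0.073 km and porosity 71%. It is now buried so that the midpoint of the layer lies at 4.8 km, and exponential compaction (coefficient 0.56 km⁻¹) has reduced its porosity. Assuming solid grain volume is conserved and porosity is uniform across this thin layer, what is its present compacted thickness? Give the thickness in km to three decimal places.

0.022 km

Porosity at 4.8 km: φ = 0.71·exp(−0.56×4.8) = 0.0483
Solid-volume conservation: h(1−φ) = h₀(1−φ₀) ⇒ h = h₀·(1−φ₀)/(1−φ)
h = 0.073 × (1 − 0.71)/(1 − 0.0483) = 0.073 × 0.3047 = 0.0222 km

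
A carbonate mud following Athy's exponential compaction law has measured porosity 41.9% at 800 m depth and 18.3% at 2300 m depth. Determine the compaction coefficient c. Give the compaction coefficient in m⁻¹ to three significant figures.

0.000552 m⁻¹

Working in km (1 km = 1000 m; c in km⁻¹ = c in m⁻¹ × 1000):
Athy: φ(z) = φ₀ e^(−cz) ⇒ φ₁/φ₂ = e^{c(z₂−z₁)} ⇒ c = ln(φ₁/φ₂)/(z₂−z₁)
c = ln(0.419/0.183) / (2.3 − 0.8) = ln(2.29) / 1.5 = 0.8284 / 1.5 = 0.5523 km⁻¹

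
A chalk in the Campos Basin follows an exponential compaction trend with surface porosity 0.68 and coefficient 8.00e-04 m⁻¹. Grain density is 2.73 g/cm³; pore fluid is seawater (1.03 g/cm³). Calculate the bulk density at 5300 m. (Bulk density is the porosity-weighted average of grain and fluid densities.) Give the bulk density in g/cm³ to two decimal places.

2.71 g/cm³

Working in km (1 km = 1000 m; β in km⁻¹ = β in m⁻¹ × 1000):
Porosity at depth: phi = 0.68·exp(−0.8×5.3) = 0.68×0.0144 = 0.0098
Bulk density: ρ_b = (1−phi)ρ_g + phi·ρ_f = 0.9902×2.73 + 0.0098×1.03
       = 2.703 + 0.010 = 2.713 g/cm³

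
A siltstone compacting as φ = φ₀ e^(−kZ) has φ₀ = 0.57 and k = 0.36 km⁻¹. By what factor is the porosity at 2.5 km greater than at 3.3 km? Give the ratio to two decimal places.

φ(Z₁)/φ(Z₂) = e^(−k·Z₁)/e^(−k·Z₂) = e^{k(Z₂−Z₁)}
= exp(0.36 × 0.8) = exp(0.288) = 1.3338

1.33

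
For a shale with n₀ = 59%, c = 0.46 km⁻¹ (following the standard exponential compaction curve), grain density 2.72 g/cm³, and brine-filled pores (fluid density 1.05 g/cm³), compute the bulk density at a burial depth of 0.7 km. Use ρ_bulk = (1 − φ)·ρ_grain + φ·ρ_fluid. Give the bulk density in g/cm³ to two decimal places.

Porosity at depth: n = 0.59·exp(−0.46×0.7) = 0.59×0.7247 = 0.4276
Bulk density: ρ_b = (1−n)ρ_g + n·ρ_f = 0.5724×2.72 + 0.4276×1.05
       = 1.557 + 0.449 = 2.006 g/cm³

2.01 g/cm³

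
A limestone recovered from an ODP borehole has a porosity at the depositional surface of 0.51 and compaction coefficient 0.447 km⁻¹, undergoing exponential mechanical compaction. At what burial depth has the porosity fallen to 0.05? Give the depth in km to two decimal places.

Invert Athy's law: Z = ln(φ₀/φ) / k
Z = ln(0.51/0.05) / 0.447 = ln(10.2) / 0.447 = 2.3224 / 0.447 = 5.195 km

5.20 km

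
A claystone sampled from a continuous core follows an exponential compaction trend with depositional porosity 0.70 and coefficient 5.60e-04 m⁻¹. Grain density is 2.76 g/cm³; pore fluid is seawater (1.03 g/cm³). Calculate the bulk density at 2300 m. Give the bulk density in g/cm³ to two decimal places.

Working in km (1 km = 1000 m; β in km⁻¹ = β in m⁻¹ × 1000):
Porosity at depth: φ = 0.7·exp(−0.56×2.3) = 0.7×0.2758 = 0.1931
Bulk density: ρ_b = (1−φ)ρ_g + φ·ρ_f = 0.8069×2.76 + 0.1931×1.03
       = 2.227 + 0.199 = 2.426 g/cm³

2.43 g/cm³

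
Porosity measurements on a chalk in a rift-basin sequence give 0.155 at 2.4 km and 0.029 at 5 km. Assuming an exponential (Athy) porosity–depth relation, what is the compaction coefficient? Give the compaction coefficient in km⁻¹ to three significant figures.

Athy: φ(d) = φ₀ e^(−cd) ⇒ φ₁/φ₂ = e^{c(d₂−d₁)} ⇒ c = ln(φ₁/φ₂)/(d₂−d₁)
c = ln(0.155/0.029) / (5 − 2.4) = ln(5.345) / 2.6 = 1.6761 / 2.6 = 0.6447 km⁻¹

0.645 km⁻¹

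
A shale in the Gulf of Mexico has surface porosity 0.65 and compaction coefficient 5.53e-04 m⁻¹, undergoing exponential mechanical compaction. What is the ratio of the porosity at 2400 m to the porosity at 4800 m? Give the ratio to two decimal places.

3.77

Working in km (1 km = 1000 m; k in km⁻¹ = k in m⁻¹ × 1000):
n(Z₁)/n(Z₂) = e^(−k·Z₁)/e^(−k·Z₂) = e^{k(Z₂−Z₁)}
= exp(0.553 × 2.4) = exp(1.327) = 3.7705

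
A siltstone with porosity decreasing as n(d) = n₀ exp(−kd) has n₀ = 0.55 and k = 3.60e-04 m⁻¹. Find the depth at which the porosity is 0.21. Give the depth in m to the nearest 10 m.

Working in km (1 km = 1000 m; k in km⁻¹ = k in m⁻¹ × 1000):
Invert Athy's law: d = ln(n₀/n) / k
d = ln(0.55/0.21) / 0.36 = ln(2.619) / 0.36 = 0.9628 / 0.36 = 2.674 km

2670 m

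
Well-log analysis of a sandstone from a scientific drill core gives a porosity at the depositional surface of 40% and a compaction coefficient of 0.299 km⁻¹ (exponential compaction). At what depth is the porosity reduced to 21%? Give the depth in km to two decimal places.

2.16 km

Invert Athy's law: d = ln(n₀/n) / k
d = ln(0.4/0.21) / 0.299 = ln(1.905) / 0.299 = 0.6444 / 0.299 = 2.155 km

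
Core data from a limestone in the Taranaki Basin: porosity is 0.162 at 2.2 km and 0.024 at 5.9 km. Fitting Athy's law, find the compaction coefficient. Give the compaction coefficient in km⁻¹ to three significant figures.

0.516 km⁻¹

Athy: phi(Z) = phi₀ e^(−βZ) ⇒ phi₁/phi₂ = e^{β(Z₂−Z₁)} ⇒ β = ln(phi₁/phi₂)/(Z₂−Z₁)
β = ln(0.162/0.024) / (5.9 − 2.2) = ln(6.75) / 3.7 = 1.9095 / 3.7 = 0.5161 km⁻¹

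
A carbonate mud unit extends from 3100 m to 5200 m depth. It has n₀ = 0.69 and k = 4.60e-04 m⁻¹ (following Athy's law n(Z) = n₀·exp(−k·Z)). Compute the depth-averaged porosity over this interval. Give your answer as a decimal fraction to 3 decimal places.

Working in km (1 km = 1000 m; k in km⁻¹ = k in m⁻¹ × 1000):
⟨n⟩ = (1/(Z₂−Z₁)) ∫ n₀ e^(−kZ) dZ = n₀·(e^(−k·Z₁) − e^(−k·Z₂)) / (k·(Z₂−Z₁))
e^(−0.46×3.1) = 0.2403; e^(−0.46×5.2) = 0.0914
⟨n⟩ = 0.69 × (0.2403 − 0.0914) / (0.46 × 2.1) = 0.69 × 0.1541 = 0.1063

0.106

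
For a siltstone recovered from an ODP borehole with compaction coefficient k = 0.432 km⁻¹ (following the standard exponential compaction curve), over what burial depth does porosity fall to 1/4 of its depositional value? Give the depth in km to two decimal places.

n/n₀ = 1/4 ⇒ exp(−k·Z) = 1/4 ⇒ Z = ln(4) / k
Z = 1.3863 / 0.432 = 3.209 km

3.21 km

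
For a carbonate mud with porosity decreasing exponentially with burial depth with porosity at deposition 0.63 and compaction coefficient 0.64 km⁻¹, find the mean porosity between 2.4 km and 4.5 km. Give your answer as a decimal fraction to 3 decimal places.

0.075

⟨φ⟩ = (1/(z₂−z₁)) ∫ φ₀ e^(−βz) dz = φ₀·(e^(−β·z₁) − e^(−β·z₂)) / (β·(z₂−z₁))
e^(−0.64×2.4) = 0.2152; e^(−0.64×4.5) = 0.0561
⟨φ⟩ = 0.63 × (0.2152 − 0.0561) / (0.64 × 2.1) = 0.63 × 0.1184 = 0.0746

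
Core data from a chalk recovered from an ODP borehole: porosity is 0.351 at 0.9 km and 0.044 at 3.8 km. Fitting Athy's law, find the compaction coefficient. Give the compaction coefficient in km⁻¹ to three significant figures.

0.716 km⁻¹

Athy: phi(Z) = phi₀ e^(−kZ) ⇒ phi₁/phi₂ = e^{k(Z₂−Z₁)} ⇒ k = ln(phi₁/phi₂)/(Z₂−Z₁)
k = ln(0.351/0.044) / (3.8 − 0.9) = ln(7.977) / 2.9 = 2.0766 / 2.9 = 0.7161 km⁻¹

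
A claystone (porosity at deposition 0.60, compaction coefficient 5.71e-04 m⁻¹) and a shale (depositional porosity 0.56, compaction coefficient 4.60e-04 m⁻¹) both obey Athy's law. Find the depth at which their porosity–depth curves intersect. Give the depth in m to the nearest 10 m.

620 m

Working in km (1 km = 1000 m; β in km⁻¹ = β in m⁻¹ × 1000):
Set phi₀ₐ e^(−βₐz) = phi₀ᵦ e^(−βᵦz) ⇒ ln(phi₀ₐ/phi₀ᵦ) = (βₐ − βᵦ)·z
z = ln(0.6/0.56) / (0.571 − 0.46) = 0.0690 / 0.111 = 0.622 km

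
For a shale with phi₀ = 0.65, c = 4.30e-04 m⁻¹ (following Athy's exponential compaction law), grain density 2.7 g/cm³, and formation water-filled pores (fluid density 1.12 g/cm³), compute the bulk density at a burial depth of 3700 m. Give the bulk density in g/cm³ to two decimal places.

2.49 g/cm³

Working in km (1 km = 1000 m; c in km⁻¹ = c in m⁻¹ × 1000):
Porosity at depth: phi = 0.65·exp(−0.43×3.7) = 0.65×0.2037 = 0.1324
Bulk density: ρ_b = (1−phi)ρ_g + phi·ρ_f = 0.8676×2.7 + 0.1324×1.12
       = 2.342 + 0.148 = 2.491 g/cm³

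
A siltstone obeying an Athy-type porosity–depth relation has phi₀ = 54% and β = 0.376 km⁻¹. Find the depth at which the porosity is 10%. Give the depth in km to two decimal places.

4.49 km

Invert Athy's law: Z = ln(phi₀/phi) / β
Z = ln(0.54/0.1) / 0.376 = ln(5.4) / 0.376 = 1.6864 / 0.376 = 4.485 km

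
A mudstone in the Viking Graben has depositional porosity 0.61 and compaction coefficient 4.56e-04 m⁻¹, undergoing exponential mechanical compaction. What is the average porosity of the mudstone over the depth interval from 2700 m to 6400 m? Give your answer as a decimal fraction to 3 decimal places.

Working in km (1 km = 1000 m; c in km⁻¹ = c in m⁻¹ × 1000):
⟨n⟩ = (1/(d₂−d₁)) ∫ n₀ e^(−cd) dd = n₀·(e^(−c·d₁) − e^(−c·d₂)) / (c·(d₂−d₁))
e^(−0.456×2.7) = 0.2919; e^(−0.456×6.4) = 0.0540
⟨n⟩ = 0.61 × (0.2919 − 0.0540) / (0.456 × 3.7) = 0.61 × 0.1410 = 0.0860

0.086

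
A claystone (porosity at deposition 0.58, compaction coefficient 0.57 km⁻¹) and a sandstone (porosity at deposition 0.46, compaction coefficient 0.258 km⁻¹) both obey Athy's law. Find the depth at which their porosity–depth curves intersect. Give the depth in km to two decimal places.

0.74 km

Set phi₀ₐ e^(−kₐZ) = phi₀ᵦ e^(−kᵦZ) ⇒ ln(phi₀ₐ/phi₀ᵦ) = (kₐ − kᵦ)·Z
Z = ln(0.58/0.46) / (0.57 − 0.258) = 0.2318 / 0.312 = 0.743 km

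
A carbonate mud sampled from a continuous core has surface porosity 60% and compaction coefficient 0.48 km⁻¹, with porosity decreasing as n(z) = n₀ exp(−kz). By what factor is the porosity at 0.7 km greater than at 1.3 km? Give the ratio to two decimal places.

1.33

n(z₁)/n(z₂) = e^(−k·z₁)/e^(−k·z₂) = e^{k(z₂−z₁)}
= exp(0.48 × 0.6) = exp(0.288) = 1.3338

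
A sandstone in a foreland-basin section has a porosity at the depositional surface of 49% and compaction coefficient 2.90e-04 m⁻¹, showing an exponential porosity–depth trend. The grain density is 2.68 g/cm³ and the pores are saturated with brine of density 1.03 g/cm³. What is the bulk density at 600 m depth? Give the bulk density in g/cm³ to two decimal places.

Working in km (1 km = 1000 m; k in km⁻¹ = k in m⁻¹ × 1000):
Porosity at depth: φ = 0.49·exp(−0.29×0.6) = 0.49×0.8403 = 0.4117
Bulk density: ρ_b = (1−φ)ρ_g + φ·ρ_f = 0.5883×2.68 + 0.4117×1.03
       = 1.577 + 0.424 = 2.001 g/cm³

2.00 g/cm³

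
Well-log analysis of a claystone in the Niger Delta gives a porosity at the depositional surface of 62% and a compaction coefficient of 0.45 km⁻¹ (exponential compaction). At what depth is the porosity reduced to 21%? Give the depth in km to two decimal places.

Invert Athy's law: Z = ln(phi₀/phi) / c
Z = ln(0.62/0.21) / 0.45 = ln(2.952) / 0.45 = 1.0826 / 0.45 = 2.406 km

2.41 km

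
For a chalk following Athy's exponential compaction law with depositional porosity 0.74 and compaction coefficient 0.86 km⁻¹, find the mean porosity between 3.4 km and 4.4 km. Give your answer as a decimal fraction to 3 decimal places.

⟨phi⟩ = (1/(z₂−z₁)) ∫ phi₀ e^(−βz) dz = phi₀·(e^(−β·z₁) − e^(−β·z₂)) / (β·(z₂−z₁))
e^(−0.86×3.4) = 0.0537; e^(−0.86×4.4) = 0.0227
⟨phi⟩ = 0.74 × (0.0537 − 0.0227) / (0.86 × 1) = 0.74 × 0.0360 = 0.0267

0.027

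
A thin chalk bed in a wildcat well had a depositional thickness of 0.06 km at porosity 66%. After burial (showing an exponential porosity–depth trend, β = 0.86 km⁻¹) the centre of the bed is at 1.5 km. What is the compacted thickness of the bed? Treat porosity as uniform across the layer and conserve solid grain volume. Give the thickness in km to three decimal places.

0.025 km

Porosity at 1.5 km: φ = 0.66·exp(−0.86×1.5) = 0.1817
Solid-volume conservation: h(1−φ) = h₀(1−φ₀) ⇒ h = h₀·(1−φ₀)/(1−φ)
h = 0.06 × (1 − 0.66)/(1 − 0.1817) = 0.06 × 0.4155 = 0.0249 km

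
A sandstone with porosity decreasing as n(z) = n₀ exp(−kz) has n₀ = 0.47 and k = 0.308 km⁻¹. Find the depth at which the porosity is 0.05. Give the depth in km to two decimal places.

7.28 km

Invert Athy's law: z = ln(n₀/n) / k
z = ln(0.47/0.05) / 0.308 = ln(9.4) / 0.308 = 2.2407 / 0.308 = 7.275 km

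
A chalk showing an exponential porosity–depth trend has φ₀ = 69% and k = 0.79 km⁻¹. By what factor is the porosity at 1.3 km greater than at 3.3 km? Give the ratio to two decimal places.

4.85

φ(d₁)/φ(d₂) = e^(−k·d₁)/e^(−k·d₂) = e^{k(d₂−d₁)}
= exp(0.79 × 2) = exp(1.58) = 4.8550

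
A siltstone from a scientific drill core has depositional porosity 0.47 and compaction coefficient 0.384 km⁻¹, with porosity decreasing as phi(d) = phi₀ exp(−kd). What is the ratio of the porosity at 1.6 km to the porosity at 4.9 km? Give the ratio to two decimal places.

3.55

phi(d₁)/phi(d₂) = e^(−k·d₁)/e^(−k·d₂) = e^{k(d₂−d₁)}
= exp(0.384 × 3.3) = exp(1.267) = 3.5509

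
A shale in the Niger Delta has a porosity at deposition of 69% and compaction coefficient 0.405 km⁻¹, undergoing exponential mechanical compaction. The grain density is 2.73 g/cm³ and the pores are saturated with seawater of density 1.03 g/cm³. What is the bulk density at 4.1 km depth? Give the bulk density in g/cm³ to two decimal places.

2.51 g/cm³

Porosity at depth: n = 0.69·exp(−0.405×4.1) = 0.69×0.1900 = 0.1311
Bulk density: ρ_b = (1−n)ρ_g + n·ρ_f = 0.8689×2.73 + 0.1311×1.03
       = 2.372 + 0.135 = 2.507 g/cm³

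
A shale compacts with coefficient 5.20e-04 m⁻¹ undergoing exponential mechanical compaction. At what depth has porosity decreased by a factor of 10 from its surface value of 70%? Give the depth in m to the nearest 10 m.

Working in km (1 km = 1000 m; β in km⁻¹ = β in m⁻¹ × 1000):
φ/φ₀ = 1/10 ⇒ exp(−β·Z) = 1/10 ⇒ Z = ln(10) / β
Z = 2.3026 / 0.52 = 4.428 km

4430 m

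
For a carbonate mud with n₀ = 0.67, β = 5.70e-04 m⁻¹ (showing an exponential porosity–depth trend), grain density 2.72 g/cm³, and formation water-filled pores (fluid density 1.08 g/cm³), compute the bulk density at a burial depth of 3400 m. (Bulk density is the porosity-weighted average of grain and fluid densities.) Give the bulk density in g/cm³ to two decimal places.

Working in km (1 km = 1000 m; β in km⁻¹ = β in m⁻¹ × 1000):
Porosity at depth: n = 0.67·exp(−0.57×3.4) = 0.67×0.1440 = 0.0965
Bulk density: ρ_b = (1−n)ρ_g + n·ρ_f = 0.9035×2.72 + 0.0965×1.08
       = 2.458 + 0.104 = 2.562 g/cm³

2.56 g/cm³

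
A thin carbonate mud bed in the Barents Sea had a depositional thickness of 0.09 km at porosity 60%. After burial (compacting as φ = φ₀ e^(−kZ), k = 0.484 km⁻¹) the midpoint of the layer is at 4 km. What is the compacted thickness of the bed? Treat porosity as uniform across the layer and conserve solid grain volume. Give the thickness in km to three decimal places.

0.039 km

Porosity at 4 km: φ = 0.6·exp(−0.484×4) = 0.0866
Solid-volume conservation: h(1−φ) = h₀(1−φ₀) ⇒ h = h₀·(1−φ₀)/(1−φ)
h = 0.09 × (1 − 0.6)/(1 − 0.0866) = 0.09 × 0.4379 = 0.0394 km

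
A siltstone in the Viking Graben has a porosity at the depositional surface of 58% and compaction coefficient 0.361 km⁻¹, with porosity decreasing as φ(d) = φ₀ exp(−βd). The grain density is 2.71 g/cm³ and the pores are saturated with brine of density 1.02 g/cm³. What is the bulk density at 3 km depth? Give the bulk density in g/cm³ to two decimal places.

2.38 g/cm³

Porosity at depth: φ = 0.58·exp(−0.361×3) = 0.58×0.3386 = 0.1964
Bulk density: ρ_b = (1−φ)ρ_g + φ·ρ_f = 0.8036×2.71 + 0.1964×1.02
       = 2.178 + 0.200 = 2.378 g/cm³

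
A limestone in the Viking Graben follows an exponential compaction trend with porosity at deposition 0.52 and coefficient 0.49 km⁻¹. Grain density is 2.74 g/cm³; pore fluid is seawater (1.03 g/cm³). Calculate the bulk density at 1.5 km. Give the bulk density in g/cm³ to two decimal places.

Porosity at depth: phi = 0.52·exp(−0.49×1.5) = 0.52×0.4795 = 0.2493
Bulk density: ρ_b = (1−phi)ρ_g + phi·ρ_f = 0.7507×2.74 + 0.2493×1.03
       = 2.057 + 0.257 = 2.314 g/cm³

2.31 g/cm³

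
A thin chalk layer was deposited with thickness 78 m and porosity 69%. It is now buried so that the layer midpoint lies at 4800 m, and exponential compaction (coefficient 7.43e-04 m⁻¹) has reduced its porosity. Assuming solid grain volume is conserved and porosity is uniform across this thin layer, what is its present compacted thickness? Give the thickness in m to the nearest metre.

25 m

Working in km (1 km = 1000 m; k in km⁻¹ = k in m⁻¹ × 1000):
Porosity at 4.8 km: phi = 0.69·exp(−0.743×4.8) = 0.0195
Solid-volume conservation: h(1−phi) = h₀(1−phi₀) ⇒ h = h₀·(1−phi₀)/(1−phi)
h = 0.078 × (1 − 0.69)/(1 − 0.0195) = 0.078 × 0.3162 = 0.0247 km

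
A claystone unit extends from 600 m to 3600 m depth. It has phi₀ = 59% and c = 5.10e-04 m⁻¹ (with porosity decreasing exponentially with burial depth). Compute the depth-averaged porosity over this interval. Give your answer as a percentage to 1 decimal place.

Working in km (1 km = 1000 m; c in km⁻¹ = c in m⁻¹ × 1000):
⟨phi⟩ = (1/(z₂−z₁)) ∫ phi₀ e^(−cz) dz = phi₀·(e^(−c·z₁) − e^(−c·z₂)) / (c·(z₂−z₁))
e^(−0.51×0.6) = 0.7364; e^(−0.51×3.6) = 0.1595
⟨phi⟩ = 0.59 × (0.7364 − 0.1595) / (0.51 × 3) = 0.59 × 0.3771 = 0.2225

22.2%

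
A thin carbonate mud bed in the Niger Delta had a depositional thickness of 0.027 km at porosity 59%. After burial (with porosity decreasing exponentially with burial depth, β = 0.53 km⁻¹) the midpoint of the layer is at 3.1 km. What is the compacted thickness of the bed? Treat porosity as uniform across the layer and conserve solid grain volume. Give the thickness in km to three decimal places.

0.012 km

Porosity at 3.1 km: n = 0.59·exp(−0.53×3.1) = 0.1141
Solid-volume conservation: h(1−n) = h₀(1−n₀) ⇒ h = h₀·(1−n₀)/(1−n)
h = 0.027 × (1 − 0.59)/(1 − 0.1141) = 0.027 × 0.4628 = 0.0125 km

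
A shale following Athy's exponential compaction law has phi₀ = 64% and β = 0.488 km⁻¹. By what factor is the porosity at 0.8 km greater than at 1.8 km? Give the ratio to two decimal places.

phi(d₁)/phi(d₂) = e^(−β·d₁)/e^(−β·d₂) = e^{β(d₂−d₁)}
= exp(0.488 × 1) = exp(0.488) = 1.6291

1.63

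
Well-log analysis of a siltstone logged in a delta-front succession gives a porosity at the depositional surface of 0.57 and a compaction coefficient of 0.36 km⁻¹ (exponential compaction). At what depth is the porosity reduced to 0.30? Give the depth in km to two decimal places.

1.78 km

Invert Athy's law: z = ln(φ₀/φ) / c
z = ln(0.57/0.3) / 0.36 = ln(1.9) / 0.36 = 0.6419 / 0.36 = 1.783 km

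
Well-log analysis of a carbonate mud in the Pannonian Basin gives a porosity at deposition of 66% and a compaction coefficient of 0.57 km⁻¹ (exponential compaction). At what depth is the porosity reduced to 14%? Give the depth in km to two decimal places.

2.72 km

Invert Athy's law: Z = ln(n₀/n) / k
Z = ln(0.66/0.14) / 0.57 = ln(4.714) / 0.57 = 1.5506 / 0.57 = 2.720 km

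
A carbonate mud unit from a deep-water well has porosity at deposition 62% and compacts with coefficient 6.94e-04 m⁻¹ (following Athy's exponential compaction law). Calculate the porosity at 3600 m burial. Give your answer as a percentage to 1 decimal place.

Working in km (1 km = 1000 m; β in km⁻¹ = β in m⁻¹ × 1000):
n = n₀·exp(−β·Z) = 0.62 × exp(−0.694 × 3.6) = 0.62 × exp(−2.498)
  = 0.62 × 0.0822 = 0.0510

5.1%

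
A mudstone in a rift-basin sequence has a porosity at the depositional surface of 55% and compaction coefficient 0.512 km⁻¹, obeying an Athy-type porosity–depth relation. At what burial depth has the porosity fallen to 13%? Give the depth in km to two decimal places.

2.82 km

Invert Athy's law: Z = ln(φ₀/φ) / β
Z = ln(0.55/0.13) / 0.512 = ln(4.231) / 0.512 = 1.4424 / 0.512 = 2.817 km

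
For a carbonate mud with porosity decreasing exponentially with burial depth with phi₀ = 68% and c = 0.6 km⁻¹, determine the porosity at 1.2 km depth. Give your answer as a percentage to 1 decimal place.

phi = phi₀·exp(−c·z) = 0.68 × exp(−0.6 × 1.2) = 0.68 × exp(−0.72)
  = 0.68 × 0.4868 = 0.3310

33.1%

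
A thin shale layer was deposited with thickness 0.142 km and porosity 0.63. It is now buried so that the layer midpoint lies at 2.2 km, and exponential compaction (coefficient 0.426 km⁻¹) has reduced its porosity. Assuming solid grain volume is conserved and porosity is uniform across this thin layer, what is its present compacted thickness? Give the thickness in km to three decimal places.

Porosity at 2.2 km: φ = 0.63·exp(−0.426×2.2) = 0.2468
Solid-volume conservation: h(1−φ) = h₀(1−φ₀) ⇒ h = h₀·(1−φ₀)/(1−φ)
h = 0.142 × (1 − 0.63)/(1 − 0.2468) = 0.142 × 0.4912 = 0.0698 km

0.070 km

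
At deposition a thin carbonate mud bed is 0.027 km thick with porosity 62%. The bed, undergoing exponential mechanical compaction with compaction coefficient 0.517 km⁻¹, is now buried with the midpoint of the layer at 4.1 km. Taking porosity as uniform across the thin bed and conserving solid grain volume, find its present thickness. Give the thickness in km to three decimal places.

0.011 km

Porosity at 4.1 km: n = 0.62·exp(−0.517×4.1) = 0.0744
Solid-volume conservation: h(1−n) = h₀(1−n₀) ⇒ h = h₀·(1−n₀)/(1−n)
h = 0.027 × (1 − 0.62)/(1 − 0.0744) = 0.027 × 0.4106 = 0.0111 km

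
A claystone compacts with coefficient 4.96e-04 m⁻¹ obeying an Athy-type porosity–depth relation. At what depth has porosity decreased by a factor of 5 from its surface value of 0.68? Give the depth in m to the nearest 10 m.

Working in km (1 km = 1000 m; β in km⁻¹ = β in m⁻¹ × 1000):
n/n₀ = 1/5 ⇒ exp(−β·z) = 1/5 ⇒ z = ln(5) / β
z = 1.6094 / 0.496 = 3.245 km

3240 m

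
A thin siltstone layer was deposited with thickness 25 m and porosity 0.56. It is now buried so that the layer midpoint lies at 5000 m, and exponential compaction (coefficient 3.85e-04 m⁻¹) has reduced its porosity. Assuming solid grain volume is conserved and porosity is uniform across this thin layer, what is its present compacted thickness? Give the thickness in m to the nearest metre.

12 m

Working in km (1 km = 1000 m; k in km⁻¹ = k in m⁻¹ × 1000):
Porosity at 5 km: φ = 0.56·exp(−0.385×5) = 0.0817
Solid-volume conservation: h(1−φ) = h₀(1−φ₀) ⇒ h = h₀·(1−φ₀)/(1−φ)
h = 0.025 × (1 − 0.56)/(1 − 0.0817) = 0.025 × 0.4791 = 0.0120 km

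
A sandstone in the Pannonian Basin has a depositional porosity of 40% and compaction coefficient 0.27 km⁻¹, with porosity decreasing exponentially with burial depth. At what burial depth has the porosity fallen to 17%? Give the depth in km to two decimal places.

3.17 km

Invert Athy's law: Z = ln(n₀/n) / β
Z = ln(0.4/0.17) / 0.27 = ln(2.353) / 0.27 = 0.8557 / 0.27 = 3.169 km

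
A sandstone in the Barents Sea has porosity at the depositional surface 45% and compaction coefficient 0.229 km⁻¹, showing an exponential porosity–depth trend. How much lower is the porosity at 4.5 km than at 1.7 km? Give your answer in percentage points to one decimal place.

n(1.7) = 0.45·e^(−0.229×1.7) = 0.3049
n(4.5) = 0.45·e^(−0.229×4.5) = 0.1606
Δn = 0.3049 − 0.1606 = 0.1443

14.4 percentage points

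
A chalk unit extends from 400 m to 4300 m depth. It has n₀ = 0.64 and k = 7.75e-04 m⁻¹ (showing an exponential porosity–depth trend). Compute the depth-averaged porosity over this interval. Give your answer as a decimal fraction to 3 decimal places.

Working in km (1 km = 1000 m; k in km⁻¹ = k in m⁻¹ × 1000):
⟨n⟩ = (1/(Z₂−Z₁)) ∫ n₀ e^(−kZ) dZ = n₀·(e^(−k·Z₁) − e^(−k·Z₂)) / (k·(Z₂−Z₁))
e^(−0.775×0.4) = 0.7334; e^(−0.775×4.3) = 0.0357
⟨n⟩ = 0.64 × (0.7334 − 0.0357) / (0.775 × 3.9) = 0.64 × 0.2308 = 0.1477

0.148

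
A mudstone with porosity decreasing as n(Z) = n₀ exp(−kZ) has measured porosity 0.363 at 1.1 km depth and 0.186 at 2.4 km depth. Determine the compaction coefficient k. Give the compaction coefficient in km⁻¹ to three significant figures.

Athy: n(Z) = n₀ e^(−kZ) ⇒ n₁/n₂ = e^{k(Z₂−Z₁)} ⇒ k = ln(n₁/n₂)/(Z₂−Z₁)
k = ln(0.363/0.186) / (2.4 − 1.1) = ln(1.952) / 1.3 = 0.6687 / 1.3 = 0.5144 km⁻¹

0.514 km⁻¹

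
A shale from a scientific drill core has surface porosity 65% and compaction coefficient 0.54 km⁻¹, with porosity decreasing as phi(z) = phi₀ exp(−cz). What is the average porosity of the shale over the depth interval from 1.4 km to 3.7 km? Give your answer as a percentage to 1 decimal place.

17.5%

⟨phi⟩ = (1/(z₂−z₁)) ∫ phi₀ e^(−cz) dz = phi₀·(e^(−c·z₁) − e^(−c·z₂)) / (c·(z₂−z₁))
e^(−0.54×1.4) = 0.4695; e^(−0.54×3.7) = 0.1356
⟨phi⟩ = 0.65 × (0.4695 − 0.1356) / (0.54 × 2.3) = 0.65 × 0.2689 = 0.1748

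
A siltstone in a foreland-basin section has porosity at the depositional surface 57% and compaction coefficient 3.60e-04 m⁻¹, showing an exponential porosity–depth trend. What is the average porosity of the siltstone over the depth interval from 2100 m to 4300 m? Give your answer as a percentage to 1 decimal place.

18.5%

Working in km (1 km = 1000 m; k in km⁻¹ = k in m⁻¹ × 1000):
⟨phi⟩ = (1/(d₂−d₁)) ∫ phi₀ e^(−kd) dd = phi₀·(e^(−k·d₁) − e^(−k·d₂)) / (k·(d₂−d₁))
e^(−0.36×2.1) = 0.4695; e^(−0.36×4.3) = 0.2127
⟨phi⟩ = 0.57 × (0.4695 − 0.2127) / (0.36 × 2.2) = 0.57 × 0.3243 = 0.1849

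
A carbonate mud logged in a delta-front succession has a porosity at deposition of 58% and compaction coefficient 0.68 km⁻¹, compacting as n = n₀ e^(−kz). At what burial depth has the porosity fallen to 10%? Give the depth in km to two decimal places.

2.59 km

Invert Athy's law: z = ln(n₀/n) / k
z = ln(0.58/0.1) / 0.68 = ln(5.8) / 0.68 = 1.7579 / 0.68 = 2.585 km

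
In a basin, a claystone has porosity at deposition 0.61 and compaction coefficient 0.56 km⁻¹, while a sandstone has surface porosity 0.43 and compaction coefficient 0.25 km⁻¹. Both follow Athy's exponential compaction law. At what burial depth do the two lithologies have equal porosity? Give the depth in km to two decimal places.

Set phi₀ₐ e^(−kₐd) = phi₀ᵦ e^(−kᵦd) ⇒ ln(phi₀ₐ/phi₀ᵦ) = (kₐ − kᵦ)·d
d = ln(0.61/0.43) / (0.56 − 0.25) = 0.3497 / 0.31 = 1.128 km

1.13 km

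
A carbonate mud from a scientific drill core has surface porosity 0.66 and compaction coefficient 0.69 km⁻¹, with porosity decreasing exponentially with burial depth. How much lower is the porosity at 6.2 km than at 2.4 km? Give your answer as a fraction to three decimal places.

phi(2.4) = 0.66·e^(−0.69×2.4) = 0.1260
phi(6.2) = 0.66·e^(−0.69×6.2) = 0.0092
Δphi = 0.1260 − 0.0092 = 0.1168

0.117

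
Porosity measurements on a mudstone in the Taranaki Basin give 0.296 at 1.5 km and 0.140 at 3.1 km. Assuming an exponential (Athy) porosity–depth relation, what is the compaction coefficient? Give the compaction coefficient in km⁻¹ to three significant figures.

0.468 km⁻¹

Athy: φ(z) = φ₀ e^(−βz) ⇒ φ₁/φ₂ = e^{β(z₂−z₁)} ⇒ β = ln(φ₁/φ₂)/(z₂−z₁)
β = ln(0.296/0.14) / (3.1 − 1.5) = ln(2.114) / 1.6 = 0.7487 / 1.6 = 0.4679 km⁻¹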